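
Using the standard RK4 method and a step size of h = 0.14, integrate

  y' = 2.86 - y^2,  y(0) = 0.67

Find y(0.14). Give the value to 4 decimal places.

RK4: k1 = f(x_n, y_n); k2 = f(x_n + h/2, y_n + (h/2)·k1); k3 = f(x_n + h/2, y_n + (h/2)·k2); k4 = f(x_n + h, y_n + h·k3); y_{n+1} = y_n + (h/6)·(k1 + 2k2 + 2k3 + k4).
x=0.000000, y=0.670000:
  k1 = f(0.000000, 0.670000) = 2.411100
  k2 = f(0.070000, 0.838777) = 2.156453
  k3 = f(0.070000, 0.820952) = 2.186038
  k4 = f(0.140000, 0.976045) = 1.907335
  y ← 0.670000 + (0.14/6)·(k1 + 2k2 + 2k3 + k4) = 0.973413
y(0.14) ≈ 0.9734

0.9734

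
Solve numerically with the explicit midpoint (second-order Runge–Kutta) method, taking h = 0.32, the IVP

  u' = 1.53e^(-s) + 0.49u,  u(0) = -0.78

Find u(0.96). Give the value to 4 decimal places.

0.0033

Midpoint: k1 = f(s_n, u_n); k2 = f(s_n + h/2, u_n + (h/2)·k1); u_{n+1} = u_n + h·k2.
s=0.000000, u=-0.780000:
  k1 = f(0.000000, -0.780000) = 1.147800
  k2 = f(0.160000, -0.596352) = 1.011568
  u ← -0.780000 + 0.32·1.011568 = -0.456298
s=0.320000, u=-0.456298:
  k1 = f(0.320000, -0.456298) = 0.887422
  k2 = f(0.480000, -0.314311) = 0.792726
  u ← -0.456298 + 0.32·0.792726 = -0.202626
s=0.640000, u=-0.202626:
  k1 = f(0.640000, -0.202626) = 0.707471
  k2 = f(0.800000, -0.089431) = 0.643652
  u ← -0.202626 + 0.32·0.643652 = 0.003343
u(0.96) ≈ 0.0033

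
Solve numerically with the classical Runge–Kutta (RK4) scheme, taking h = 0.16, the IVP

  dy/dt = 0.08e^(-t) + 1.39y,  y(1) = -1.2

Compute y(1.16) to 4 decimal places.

-1.4940

RK4: k1 = f(t_n, y_n); k2 = f(t_n + h/2, y_n + (h/2)·k1); k3 = f(t_n + h/2, y_n + (h/2)·k2); k4 = f(t_n + h, y_n + h·k3); y_{n+1} = y_n + (h/6)·(k1 + 2k2 + 2k3 + k4).
t=1.000000, y=-1.200000:
  k1 = f(1.000000, -1.200000) = -1.638570
  k2 = f(1.080000, -1.331086) = -1.823041
  k3 = f(1.080000, -1.345843) = -1.843555
  k4 = f(1.160000, -1.494969) = -2.052928
  y ← -1.200000 + (0.16/6)·(k1 + 2k2 + 2k3 + k4) = -1.493992
y(1.16) ≈ -1.4940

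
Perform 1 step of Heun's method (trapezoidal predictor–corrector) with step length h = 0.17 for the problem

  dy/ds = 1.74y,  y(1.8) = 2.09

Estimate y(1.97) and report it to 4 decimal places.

2.7997

Heun: k1 = f(s_n, y_n); k2 = f(s_n + h, y_n + h·k1); y_{n+1} = y_n + (h/2)·(k1 + k2).
s=1.800000, y=2.090000:
  k1 = f(1.800000, 2.090000) = 3.636600
  k2 = f(1.970000, 2.708222) = 4.712306
  y ← 2.090000 + (0.17/2)·(3.636600 + 4.712306) = 2.799657
y(1.97) ≈ 2.7997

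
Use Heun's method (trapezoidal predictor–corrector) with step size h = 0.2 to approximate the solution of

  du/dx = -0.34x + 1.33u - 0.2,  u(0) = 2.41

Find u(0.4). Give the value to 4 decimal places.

Heun: k1 = f(x_n, u_n); k2 = f(x_n + h, u_n + h·k1); u_{n+1} = u_n + (h/2)·(k1 + k2).
x=0.000000, u=2.410000:
  k1 = f(0.000000, 2.410000) = 3.005300
  k2 = f(0.200000, 3.011060) = 3.736710
  u ← 2.410000 + (0.2/2)·(3.005300 + 3.736710) = 3.084201
x=0.200000, u=3.084201:
  k1 = f(0.200000, 3.084201) = 3.833987
  k2 = f(0.400000, 3.850998) = 4.785828
  u ← 3.084201 + (0.2/2)·(3.833987 + 4.785828) = 3.946183
u(0.4) ≈ 3.9462

3.9462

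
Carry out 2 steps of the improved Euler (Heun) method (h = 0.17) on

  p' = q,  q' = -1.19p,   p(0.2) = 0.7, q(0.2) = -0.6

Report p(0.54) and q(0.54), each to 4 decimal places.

Heun on (p,q): k1 = f(t_n, state_n); k2 = f(t_n + h, state_n + h·k1); state_{n+1} = state_n + (h/2)·(k1 + k2).
0.200000: (0.700000, -0.600000)
  k1 = (-0.600000, -0.833000)
  predictor → (0.598000, -0.741610)
  k2 = (-0.741610, -0.711620)
  → (0.585963, -0.731293)
0.370000: (0.585963, -0.731293)
  k1 = (-0.731293, -0.697296)
  predictor → (0.461643, -0.849833)
  k2 = (-0.849833, -0.549356)
  → (0.451567, -0.837258)
(p(0.54), q(0.54)) ≈ (0.4516, -0.8373)

0.4516, -0.8373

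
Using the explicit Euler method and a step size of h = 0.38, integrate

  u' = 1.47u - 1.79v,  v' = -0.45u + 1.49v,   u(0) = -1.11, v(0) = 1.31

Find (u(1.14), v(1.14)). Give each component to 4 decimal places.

Euler on (u,v): u_{n+1} = u_n + h·u', v_{n+1} = v_n + h·v'.
0.000000: (-1.110000, 1.310000); f=(-3.976600, 2.451400) → (-2.621108, 2.241532)
0.380000: (-2.621108, 2.241532); f=(-7.865371, 4.519381) → (-5.609949, 3.958897)
0.760000: (-5.609949, 3.958897); f=(-15.333050, 8.423233) → (-11.436508, 7.159726)
(u(1.14), v(1.14)) ≈ (-11.4365, 7.1597)

-11.4365, 7.1597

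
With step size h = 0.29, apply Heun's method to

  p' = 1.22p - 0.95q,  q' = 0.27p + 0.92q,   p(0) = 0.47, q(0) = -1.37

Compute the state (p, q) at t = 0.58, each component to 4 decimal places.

Heun on (p,q): k1 = f(t_n, state_n); k2 = f(t_n + h, state_n + h·k1); state_{n+1} = state_n + (h/2)·(k1 + k2).
0.000000: (0.470000, -1.370000)
  k1 = (1.874900, -1.133500)
  predictor → (1.013721, -1.698715)
  k2 = (2.850519, -1.289113)
  → (1.155186, -1.721279)
0.290000: (1.155186, -1.721279)
  k1 = (3.044542, -1.271676)
  predictor → (2.038103, -2.090065)
  k2 = (4.472047, -1.372572)
  → (2.245091, -2.104695)
(p(0.58), q(0.58)) ≈ (2.2451, -2.1047)

2.2451, -2.1047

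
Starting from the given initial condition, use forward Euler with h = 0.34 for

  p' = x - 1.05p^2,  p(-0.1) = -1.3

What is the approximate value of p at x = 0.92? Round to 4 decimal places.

-6.6442

Euler: p_{n+1} = p_n + h·f(x_n, p_n).
x=-0.100000, p=-1.300000: f=-1.874500 → p ← -1.300000 + 0.34·(-1.874500) = -1.937330
x=0.240000, p=-1.937330: f=-3.700910 → p ← -1.937330 + 0.34·(-3.700910) = -3.195639
x=0.580000, p=-3.195639: f=-10.142717 → p ← -3.195639 + 0.34·(-10.142717) = -6.644163
p(0.92) ≈ -6.6442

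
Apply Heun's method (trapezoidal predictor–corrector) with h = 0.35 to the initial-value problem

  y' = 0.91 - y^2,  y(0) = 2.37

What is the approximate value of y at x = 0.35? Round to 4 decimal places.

1.6142

Heun: k1 = f(x_n, y_n); k2 = f(x_n + h, y_n + h·k1); y_{n+1} = y_n + (h/2)·(k1 + k2).
x=0.000000, y=2.370000:
  k1 = f(0.000000, 2.370000) = -4.706900
  k2 = f(0.350000, 0.722585) = 0.387871
  y ← 2.370000 + (0.35/2)·(-4.706900 + 0.387871) = 1.614170
y(0.35) ≈ 1.6142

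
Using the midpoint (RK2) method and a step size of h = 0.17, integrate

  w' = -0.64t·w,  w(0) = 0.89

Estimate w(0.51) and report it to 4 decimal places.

0.8186

Midpoint: k1 = f(t_n, w_n); k2 = f(t_n + h/2, w_n + (h/2)·k1); w_{n+1} = w_n + h·k2.
t=0.000000, w=0.890000:
  k1 = f(0.000000, 0.890000) = 0.000000
  k2 = f(0.085000, 0.890000) = -0.048416
  w ← 0.890000 + 0.17·(-0.048416) = 0.881769
t=0.170000, w=0.881769:
  k1 = f(0.170000, 0.881769) = -0.095936
  k2 = f(0.255000, 0.873615) = -0.142574
  w ← 0.881769 + 0.17·(-0.142574) = 0.857532
t=0.340000, w=0.857532:
  k1 = f(0.340000, 0.857532) = -0.186599
  k2 = f(0.425000, 0.841671) = -0.228934
  w ← 0.857532 + 0.17·(-0.228934) = 0.818613
w(0.51) ≈ 0.8186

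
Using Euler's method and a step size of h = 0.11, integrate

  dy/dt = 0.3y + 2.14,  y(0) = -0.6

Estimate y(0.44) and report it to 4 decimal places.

Euler: y_{n+1} = y_n + h·f(t_n, y_n).
t=0.000000, y=-0.600000: f=1.960000 → y ← -0.600000 + 0.11·1.960000 = -0.384400
t=0.110000, y=-0.384400: f=2.024680 → y ← -0.384400 + 0.11·2.024680 = -0.161685
t=0.220000, y=-0.161685: f=2.091494 → y ← -0.161685 + 0.11·2.091494 = 0.068379
t=0.330000, y=0.068379: f=2.160514 → y ← 0.068379 + 0.11·2.160514 = 0.306036
y(0.44) ≈ 0.3060

0.3060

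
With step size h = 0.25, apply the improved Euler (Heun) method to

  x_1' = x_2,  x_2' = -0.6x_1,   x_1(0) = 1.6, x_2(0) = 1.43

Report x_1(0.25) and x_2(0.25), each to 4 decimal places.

1.9275, 1.1632

Heun on (x_1,x_2): k1 = f(t_n, state_n); k2 = f(t_n + h, state_n + h·k1); state_{n+1} = state_n + (h/2)·(k1 + k2).
0.000000: (1.600000, 1.430000)
  k1 = (1.430000, -0.960000)
  predictor → (1.957500, 1.190000)
  k2 = (1.190000, -1.174500)
  → (1.927500, 1.163187)
(x_1(0.25), x_2(0.25)) ≈ (1.9275, 1.1632)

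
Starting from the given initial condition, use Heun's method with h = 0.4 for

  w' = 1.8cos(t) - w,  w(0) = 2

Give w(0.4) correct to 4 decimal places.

Heun: k1 = f(t_n, w_n); k2 = f(t_n + h, w_n + h·k1); w_{n+1} = w_n + (h/2)·(k1 + k2).
t=0.000000, w=2.000000:
  k1 = f(0.000000, 2.000000) = -0.200000
  k2 = f(0.400000, 1.920000) = -0.262090
  w ← 2.000000 + (0.4/2)·(-0.200000 + (-0.262090)) = 1.907582
w(0.4) ≈ 1.9076

1.9076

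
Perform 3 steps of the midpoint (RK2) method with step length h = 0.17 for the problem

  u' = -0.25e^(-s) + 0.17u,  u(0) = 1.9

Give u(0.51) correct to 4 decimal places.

1.9674

Midpoint: k1 = f(s_n, u_n); k2 = f(s_n + h/2, u_n + (h/2)·k1); u_{n+1} = u_n + h·k2.
s=0.000000, u=1.900000:
  k1 = f(0.000000, 1.900000) = 0.073000
  k2 = f(0.085000, 1.906205) = 0.094427
  u ← 1.900000 + 0.17·0.094427 = 1.916053
s=0.170000, u=1.916053:
  k1 = f(0.170000, 1.916053) = 0.114813
  k2 = f(0.255000, 1.925812) = 0.133659
  u ← 1.916053 + 0.17·0.133659 = 1.938775
s=0.340000, u=1.938775:
  k1 = f(0.340000, 1.938775) = 0.151649
  k2 = f(0.425000, 1.951665) = 0.168341
  u ← 1.938775 + 0.17·0.168341 = 1.967392
u(0.51) ≈ 1.9674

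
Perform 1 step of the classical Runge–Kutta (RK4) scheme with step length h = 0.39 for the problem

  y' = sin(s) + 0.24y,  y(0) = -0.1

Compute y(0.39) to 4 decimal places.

-0.0323

RK4: k1 = f(s_n, y_n); k2 = f(s_n + h/2, y_n + (h/2)·k1); k3 = f(s_n + h/2, y_n + (h/2)·k2); k4 = f(s_n + h, y_n + h·k3); y_{n+1} = y_n + (h/6)·(k1 + 2k2 + 2k3 + k4).
s=0.000000, y=-0.100000:
  k1 = f(0.000000, -0.100000) = -0.024000
  k2 = f(0.195000, -0.104680) = 0.168643
  k3 = f(0.195000, -0.067115) = 0.177659
  k4 = f(0.390000, -0.030713) = 0.372817
  y ← -0.100000 + (0.39/6)·(k1 + 2k2 + 2k3 + k4) = -0.032308
y(0.39) ≈ -0.0323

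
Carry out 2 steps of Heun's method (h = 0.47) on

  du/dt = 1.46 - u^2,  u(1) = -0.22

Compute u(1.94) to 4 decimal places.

0.8128

Heun: k1 = f(t_n, u_n); k2 = f(t_n + h, u_n + h·k1); u_{n+1} = u_n + (h/2)·(k1 + k2).
t=1.000000, u=-0.220000:
  k1 = f(1.000000, -0.220000) = 1.411600
  k2 = f(1.470000, 0.443452) = 1.263350
  u ← -0.220000 + (0.47/2)·(1.411600 + 1.263350) = 0.408613
t=1.470000, u=0.408613:
  k1 = f(1.470000, 0.408613) = 1.293035
  k2 = f(1.940000, 1.016340) = 0.427053
  u ← 0.408613 + (0.47/2)·(1.293035 + 0.427053) = 0.812834
u(1.94) ≈ 0.8128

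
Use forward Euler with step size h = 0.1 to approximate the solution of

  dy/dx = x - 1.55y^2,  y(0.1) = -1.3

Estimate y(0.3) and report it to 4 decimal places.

-1.9053

Euler: y_{n+1} = y_n + h·f(x_n, y_n).
x=0.100000, y=-1.300000: f=-2.519500 → y ← -1.300000 + 0.1·(-2.519500) = -1.551950
x=0.200000, y=-1.551950: f=-3.533251 → y ← -1.551950 + 0.1·(-3.533251) = -1.905275
y(0.3) ≈ -1.9053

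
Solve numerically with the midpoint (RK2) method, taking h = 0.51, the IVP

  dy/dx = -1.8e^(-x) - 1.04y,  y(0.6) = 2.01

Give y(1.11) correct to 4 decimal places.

Midpoint: k1 = f(x_n, y_n); k2 = f(x_n + h/2, y_n + (h/2)·k1); y_{n+1} = y_n + h·k2.
x=0.600000, y=2.010000:
  k1 = f(0.600000, 2.010000) = -3.078261
  k2 = f(0.855000, 1.225043) = -2.039555
  y ← 2.010000 + 0.51·(-2.039555) = 0.969827
y(1.11) ≈ 0.9698

0.9698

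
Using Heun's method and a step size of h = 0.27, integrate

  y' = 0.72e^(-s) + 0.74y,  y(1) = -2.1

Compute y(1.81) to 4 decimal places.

-3.6003

Heun: k1 = f(s_n, y_n); k2 = f(s_n + h, y_n + h·k1); y_{n+1} = y_n + (h/2)·(k1 + k2).
s=1.000000, y=-2.100000:
  k1 = f(1.000000, -2.100000) = -1.289127
  k2 = f(1.270000, -2.448064) = -1.609369
  y ← -2.100000 + (0.27/2)·(-1.289127 + (-1.609369)) = -2.491297
s=1.270000, y=-2.491297:
  k1 = f(1.270000, -2.491297) = -1.641361
  k2 = f(1.540000, -2.934464) = -2.017149
  y ← -2.491297 + (0.27/2)·(-1.641361 + (-2.017149)) = -2.985196
s=1.540000, y=-2.985196:
  k1 = f(1.540000, -2.985196) = -2.054690
  k2 = f(1.810000, -3.539962) = -2.501741
  y ← -2.985196 + (0.27/2)·(-2.054690 + (-2.501741)) = -3.600314
y(1.81) ≈ -3.6003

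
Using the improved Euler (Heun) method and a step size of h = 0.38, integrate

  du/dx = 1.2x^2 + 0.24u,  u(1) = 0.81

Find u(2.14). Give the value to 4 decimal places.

4.9914

Heun: k1 = f(x_n, u_n); k2 = f(x_n + h, u_n + h·k1); u_{n+1} = u_n + (h/2)·(k1 + k2).
x=1.000000, u=0.810000:
  k1 = f(1.000000, 0.810000) = 1.394400
  k2 = f(1.380000, 1.339872) = 2.606849
  u ← 0.810000 + (0.38/2)·(1.394400 + 2.606849) = 1.570237
x=1.380000, u=1.570237:
  k1 = f(1.380000, 1.570237) = 2.662137
  k2 = f(1.760000, 2.581849) = 4.336764
  u ← 1.570237 + (0.38/2)·(2.662137 + 4.336764) = 2.900029
x=1.760000, u=2.900029:
  k1 = f(1.760000, 2.900029) = 4.413127
  k2 = f(2.140000, 4.577017) = 6.594004
  u ← 2.900029 + (0.38/2)·(4.413127 + 6.594004) = 4.991383
u(2.14) ≈ 4.9914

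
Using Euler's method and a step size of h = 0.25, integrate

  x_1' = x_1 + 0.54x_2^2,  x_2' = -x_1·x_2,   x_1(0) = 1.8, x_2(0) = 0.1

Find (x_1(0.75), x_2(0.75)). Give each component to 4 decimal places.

Euler on (x_1,x_2): x_1_{n+1} = x_1_n + h·x_1', x_2_{n+1} = x_2_n + h·x_2'.
0.000000: (1.800000, 0.100000); f=(1.805400, -0.180000) → (2.251350, 0.055000)
0.250000: (2.251350, 0.055000); f=(2.252984, -0.123824) → (2.814596, 0.024044)
0.500000: (2.814596, 0.024044); f=(2.814908, -0.067674) → (3.518323, 0.007125)
(x_1(0.75), x_2(0.75)) ≈ (3.5183, 0.0071)

3.5183, 0.0071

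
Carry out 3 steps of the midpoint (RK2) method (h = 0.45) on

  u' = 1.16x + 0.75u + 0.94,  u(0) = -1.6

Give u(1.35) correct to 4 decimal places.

Midpoint: k1 = f(x_n, u_n); k2 = f(x_n + h/2, u_n + (h/2)·k1); u_{n+1} = u_n + h·k2.
x=0.000000, u=-1.600000:
  k1 = f(0.000000, -1.600000) = -0.260000
  k2 = f(0.225000, -1.658500) = -0.042875
  u ← -1.600000 + 0.45·(-0.042875) = -1.619294
x=0.450000, u=-1.619294:
  k1 = f(0.450000, -1.619294) = 0.247530
  k2 = f(0.675000, -1.563600) = 0.550300
  u ← -1.619294 + 0.45·0.550300 = -1.371659
x=0.900000, u=-1.371659:
  k1 = f(0.900000, -1.371659) = 0.955256
  k2 = f(1.125000, -1.156726) = 1.377456
  u ← -1.371659 + 0.45·1.377456 = -0.751804
u(1.35) ≈ -0.7518

-0.7518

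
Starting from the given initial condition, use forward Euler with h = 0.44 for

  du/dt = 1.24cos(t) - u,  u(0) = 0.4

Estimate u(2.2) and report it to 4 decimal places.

0.2446

Euler: u_{n+1} = u_n + h·f(t_n, u_n).
t=0.000000, u=0.400000: f=0.840000 → u ← 0.400000 + 0.44·0.840000 = 0.769600
t=0.440000, u=0.769600: f=0.352292 → u ← 0.769600 + 0.44·0.352292 = 0.924609
t=0.880000, u=0.924609: f=-0.134541 → u ← 0.924609 + 0.44·(-0.134541) = 0.865410
t=1.320000, u=0.865410: f=-0.557673 → u ← 0.865410 + 0.44·(-0.557673) = 0.620034
t=1.760000, u=0.620034: f=-0.853250 → u ← 0.620034 + 0.44·(-0.853250) = 0.244605
u(2.2) ≈ 0.2446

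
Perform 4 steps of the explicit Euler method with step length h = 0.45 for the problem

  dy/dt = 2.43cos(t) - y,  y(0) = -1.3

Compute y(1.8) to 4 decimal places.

0.9742

Euler: y_{n+1} = y_n + h·f(t_n, y_n).
t=0.000000, y=-1.300000: f=3.730000 → y ← -1.300000 + 0.45·3.730000 = 0.378500
t=0.450000, y=0.378500: f=1.809586 → y ← 0.378500 + 0.45·1.809586 = 1.192814
t=0.900000, y=1.192814: f=0.317698 → y ← 1.192814 + 0.45·0.317698 = 1.335778
t=1.350000, y=1.335778: f=-0.803592 → y ← 1.335778 + 0.45·(-0.803592) = 0.974162
y(1.8) ≈ 0.9742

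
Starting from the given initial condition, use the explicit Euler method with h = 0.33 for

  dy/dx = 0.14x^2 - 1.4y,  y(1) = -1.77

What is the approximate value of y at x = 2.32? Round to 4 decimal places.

Euler: y_{n+1} = y_n + h·f(x_n, y_n).
x=1.000000, y=-1.770000: f=2.618000 → y ← -1.770000 + 0.33·2.618000 = -0.906060
x=1.330000, y=-0.906060: f=1.516130 → y ← -0.906060 + 0.33·1.516130 = -0.405737
x=1.660000, y=-0.405737: f=0.953816 → y ← -0.405737 + 0.33·0.953816 = -0.090978
x=1.990000, y=-0.090978: f=0.681783 → y ← -0.090978 + 0.33·0.681783 = 0.134011
y(2.32) ≈ 0.1340

0.1340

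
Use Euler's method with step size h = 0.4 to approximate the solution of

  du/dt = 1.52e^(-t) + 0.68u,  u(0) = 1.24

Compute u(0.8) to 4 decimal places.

3.1872

Euler: u_{n+1} = u_n + h·f(t_n, u_n).
t=0.000000, u=1.240000: f=2.363200 → u ← 1.240000 + 0.4·2.363200 = 2.185280
t=0.400000, u=2.185280: f=2.504877 → u ← 2.185280 + 0.4·2.504877 = 3.187231
u(0.8) ≈ 3.1872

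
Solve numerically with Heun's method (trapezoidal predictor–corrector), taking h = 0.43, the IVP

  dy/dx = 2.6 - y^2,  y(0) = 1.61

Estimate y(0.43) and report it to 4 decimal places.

1.6110

Heun: k1 = f(x_n, y_n); k2 = f(x_n + h, y_n + h·k1); y_{n+1} = y_n + (h/2)·(k1 + k2).
x=0.000000, y=1.610000:
  k1 = f(0.000000, 1.610000) = 0.007900
  k2 = f(0.430000, 1.613397) = -0.003050
  y ← 1.610000 + (0.43/2)·(0.007900 + (-0.003050)) = 1.611043
y(0.43) ≈ 1.6110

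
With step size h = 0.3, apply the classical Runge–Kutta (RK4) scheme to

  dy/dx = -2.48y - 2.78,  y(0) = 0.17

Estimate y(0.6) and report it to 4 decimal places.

RK4: k1 = f(x_n, y_n); k2 = f(x_n + h/2, y_n + (h/2)·k1); k3 = f(x_n + h/2, y_n + (h/2)·k2); k4 = f(x_n + h, y_n + h·k3); y_{n+1} = y_n + (h/6)·(k1 + 2k2 + 2k3 + k4).
x=0.000000, y=0.170000:
  k1 = f(0.000000, 0.170000) = -3.201600
  k2 = f(0.150000, -0.310240) = -2.010605
  k3 = f(0.150000, -0.131591) = -2.453655
  k4 = f(0.300000, -0.566097) = -1.376081
  y ← 0.170000 + (0.3/6)·(k1 + 2k2 + 2k3 + k4) = -0.505310
x=0.300000, y=-0.505310:
  k1 = f(0.300000, -0.505310) = -1.526831
  k2 = f(0.450000, -0.734335) = -0.958850
  k3 = f(0.450000, -0.649138) = -1.170139
  k4 = f(0.600000, -0.856352) = -0.656248
  y ← -0.505310 + (0.3/6)·(k1 + 2k2 + 2k3 + k4) = -0.827363
y(0.6) ≈ -0.8274

-0.8274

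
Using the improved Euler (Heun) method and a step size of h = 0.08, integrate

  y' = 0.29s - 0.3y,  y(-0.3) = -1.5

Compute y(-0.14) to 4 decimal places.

Heun: k1 = f(s_n, y_n); k2 = f(s_n + h, y_n + h·k1); y_{n+1} = y_n + (h/2)·(k1 + k2).
s=-0.300000, y=-1.500000:
  k1 = f(-0.300000, -1.500000) = 0.363000
  k2 = f(-0.220000, -1.470960) = 0.377488
  y ← -1.500000 + (0.08/2)·(0.363000 + 0.377488) = -1.470380
s=-0.220000, y=-1.470380:
  k1 = f(-0.220000, -1.470380) = 0.377314
  k2 = f(-0.140000, -1.440195) = 0.391459
  y ← -1.470380 + (0.08/2)·(0.377314 + 0.391459) = -1.439630
y(-0.14) ≈ -1.4396

-1.4396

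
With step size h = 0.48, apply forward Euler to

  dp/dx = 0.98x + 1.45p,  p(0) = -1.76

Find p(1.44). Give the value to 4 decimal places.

Euler: p_{n+1} = p_n + h·f(x_n, p_n).
x=0.000000, p=-1.760000: f=-2.552000 → p ← -1.760000 + 0.48·(-2.552000) = -2.984960
x=0.480000, p=-2.984960: f=-3.857792 → p ← -2.984960 + 0.48·(-3.857792) = -4.836700
x=0.960000, p=-4.836700: f=-6.072415 → p ← -4.836700 + 0.48·(-6.072415) = -7.751459
p(1.44) ≈ -7.7515

-7.7515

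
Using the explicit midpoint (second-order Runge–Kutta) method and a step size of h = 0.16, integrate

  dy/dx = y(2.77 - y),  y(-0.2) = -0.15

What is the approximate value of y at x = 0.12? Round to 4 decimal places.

Midpoint: k1 = f(x_n, y_n); k2 = f(x_n + h/2, y_n + (h/2)·k1); y_{n+1} = y_n + h·k2.
x=-0.200000, y=-0.150000:
  k1 = f(-0.200000, -0.150000) = -0.438000
  k2 = f(-0.120000, -0.185040) = -0.546801
  y ← -0.150000 + 0.16·(-0.546801) = -0.237488
x=-0.040000, y=-0.237488:
  k1 = f(-0.040000, -0.237488) = -0.714243
  k2 = f(0.040000, -0.294628) = -0.902924
  y ← -0.237488 + 0.16·(-0.902924) = -0.381956
y(0.12) ≈ -0.3820

-0.3820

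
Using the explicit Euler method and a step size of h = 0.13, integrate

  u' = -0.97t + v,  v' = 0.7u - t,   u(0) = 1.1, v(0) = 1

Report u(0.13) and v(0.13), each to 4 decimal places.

Euler on (u,v): u_{n+1} = u_n + h·u', v_{n+1} = v_n + h·v'.
0.000000: (1.100000, 1.000000); f=(1.000000, 0.770000) → (1.230000, 1.100100)
(u(0.13), v(0.13)) ≈ (1.2300, 1.1001)

1.2300, 1.1001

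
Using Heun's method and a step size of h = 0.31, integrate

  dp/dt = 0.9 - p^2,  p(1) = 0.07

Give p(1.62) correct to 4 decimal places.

Heun: k1 = f(t_n, p_n); k2 = f(t_n + h, p_n + h·k1); p_{n+1} = p_n + (h/2)·(k1 + k2).
t=1.000000, p=0.070000:
  k1 = f(1.000000, 0.070000) = 0.895100
  k2 = f(1.310000, 0.347481) = 0.779257
  p ← 0.070000 + (0.31/2)·(0.895100 + 0.779257) = 0.329525
t=1.310000, p=0.329525:
  k1 = f(1.310000, 0.329525) = 0.791413
  k2 = f(1.620000, 0.574863) = 0.569532
  p ← 0.329525 + (0.31/2)·(0.791413 + 0.569532) = 0.540472
p(1.62) ≈ 0.5405

0.5405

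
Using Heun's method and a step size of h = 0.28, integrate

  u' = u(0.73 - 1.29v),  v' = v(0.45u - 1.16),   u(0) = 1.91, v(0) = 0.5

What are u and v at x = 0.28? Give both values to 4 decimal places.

Heun on (u,v): k1 = f(x_n, state_n); k2 = f(x_n + h, state_n + h·k1); state_{n+1} = state_n + (h/2)·(k1 + k2).
0.000000: (1.910000, 0.500000)
  k1 = (0.162350, -0.150250)
  predictor → (1.955458, 0.457930)
  k2 = (0.272337, -0.128241)
  → (1.970856, 0.461011)
(u(0.28), v(0.28)) ≈ (1.9709, 0.4610)

1.9709, 0.4610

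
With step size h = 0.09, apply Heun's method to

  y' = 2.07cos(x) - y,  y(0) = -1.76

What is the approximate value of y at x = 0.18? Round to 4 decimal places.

Heun: k1 = f(x_n, y_n); k2 = f(x_n + h, y_n + h·k1); y_{n+1} = y_n + (h/2)·(k1 + k2).
x=0.000000, y=-1.760000:
  k1 = f(0.000000, -1.760000) = 3.830000
  k2 = f(0.090000, -1.415300) = 3.476922
  y ← -1.760000 + (0.09/2)·(3.830000 + 3.476922) = -1.431189
x=0.090000, y=-1.431189:
  k1 = f(0.090000, -1.431189) = 3.492811
  k2 = f(0.180000, -1.116836) = 3.153392
  y ← -1.431189 + (0.09/2)·(3.492811 + 3.153392) = -1.132109
y(0.18) ≈ -1.1321

-1.1321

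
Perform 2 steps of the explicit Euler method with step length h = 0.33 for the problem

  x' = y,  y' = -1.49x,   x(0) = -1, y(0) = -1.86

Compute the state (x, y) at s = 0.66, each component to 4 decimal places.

Euler on (x,y): x_{n+1} = x_n + h·x', y_{n+1} = y_n + h·y'.
0.000000: (-1.000000, -1.860000); f=(-1.860000, 1.490000) → (-1.613800, -1.368300)
0.330000: (-1.613800, -1.368300); f=(-1.368300, 2.404562) → (-2.065339, -0.574795)
(x(0.66), y(0.66)) ≈ (-2.0653, -0.5748)

-2.0653, -0.5748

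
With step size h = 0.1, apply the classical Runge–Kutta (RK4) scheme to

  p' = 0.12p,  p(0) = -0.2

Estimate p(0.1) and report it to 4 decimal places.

RK4: k1 = f(x_n, p_n); k2 = f(x_n + h/2, p_n + (h/2)·k1); k3 = f(x_n + h/2, p_n + (h/2)·k2); k4 = f(x_n + h, p_n + h·k3); p_{n+1} = p_n + (h/6)·(k1 + 2k2 + 2k3 + k4).
x=0.000000, p=-0.200000:
  k1 = f(0.000000, -0.200000) = -0.024000
  k2 = f(0.050000, -0.201200) = -0.024144
  k3 = f(0.050000, -0.201207) = -0.024145
  k4 = f(0.100000, -0.202414) = -0.024290
  p ← -0.200000 + (0.1/6)·(k1 + 2k2 + 2k3 + k4) = -0.202414
p(0.1) ≈ -0.2024

-0.2024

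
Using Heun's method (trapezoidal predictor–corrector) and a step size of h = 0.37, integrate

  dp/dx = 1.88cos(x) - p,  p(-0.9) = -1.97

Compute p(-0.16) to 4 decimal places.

-0.1239

Heun: k1 = f(x_n, p_n); k2 = f(x_n + h, p_n + h·k1); p_{n+1} = p_n + (h/2)·(k1 + k2).
x=-0.900000, p=-1.970000:
  k1 = f(-0.900000, -1.970000) = 3.138627
  k2 = f(-0.530000, -0.808708) = 2.430785
  p ← -1.970000 + (0.37/2)·(3.138627 + 2.430785) = -0.939659
x=-0.530000, p=-0.939659:
  k1 = f(-0.530000, -0.939659) = 2.561736
  k2 = f(-0.160000, 0.008184) = 1.847804
  p ← -0.939659 + (0.37/2)·(2.561736 + 1.847804) = -0.123894
p(-0.16) ≈ -0.1239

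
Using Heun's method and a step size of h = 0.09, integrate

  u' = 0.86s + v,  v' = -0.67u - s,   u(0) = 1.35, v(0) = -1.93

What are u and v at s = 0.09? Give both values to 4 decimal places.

1.1761, -2.0102

Heun on (u,v): k1 = f(s_n, state_n); k2 = f(s_n + h, state_n + h·k1); state_{n+1} = state_n + (h/2)·(k1 + k2).
0.000000: (1.350000, -1.930000)
  k1 = (-1.930000, -0.904500)
  predictor → (1.176300, -2.011405)
  k2 = (-1.934005, -0.878121)
  → (1.176120, -2.010218)
(u(0.09), v(0.09)) ≈ (1.1761, -2.0102)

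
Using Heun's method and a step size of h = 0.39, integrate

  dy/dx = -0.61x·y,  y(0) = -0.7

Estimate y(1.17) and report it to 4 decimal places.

-0.4607

Heun: k1 = f(x_n, y_n); k2 = f(x_n + h, y_n + h·k1); y_{n+1} = y_n + (h/2)·(k1 + k2).
x=0.000000, y=-0.700000:
  k1 = f(0.000000, -0.700000) = 0.000000
  k2 = f(0.390000, -0.700000) = 0.166530
  y ← -0.700000 + (0.39/2)·(0.000000 + 0.166530) = -0.667527
x=0.390000, y=-0.667527:
  k1 = f(0.390000, -0.667527) = 0.158805
  k2 = f(0.780000, -0.605593) = 0.288141
  y ← -0.667527 + (0.39/2)·(0.158805 + 0.288141) = -0.580372
x=0.780000, y=-0.580372:
  k1 = f(0.780000, -0.580372) = 0.276141
  k2 = f(1.170000, -0.472677) = 0.337350
  y ← -0.580372 + (0.39/2)·(0.276141 + 0.337350) = -0.460742
y(1.17) ≈ -0.4607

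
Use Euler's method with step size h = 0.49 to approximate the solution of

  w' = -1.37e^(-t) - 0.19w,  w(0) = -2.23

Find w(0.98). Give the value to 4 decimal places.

-2.8542

Euler: w_{n+1} = w_n + h·f(t_n, w_n).
t=0.000000, w=-2.230000: f=-0.946300 → w ← -2.230000 + 0.49·(-0.946300) = -2.693687
t=0.490000, w=-2.693687: f=-0.327498 → w ← -2.693687 + 0.49·(-0.327498) = -2.854161
w(0.98) ≈ -2.8542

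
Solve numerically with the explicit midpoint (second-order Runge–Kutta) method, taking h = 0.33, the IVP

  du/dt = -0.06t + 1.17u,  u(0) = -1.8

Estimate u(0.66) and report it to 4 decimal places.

Midpoint: k1 = f(t_n, u_n); k2 = f(t_n + h/2, u_n + (h/2)·k1); u_{n+1} = u_n + h·k2.
t=0.000000, u=-1.800000:
  k1 = f(0.000000, -1.800000) = -2.106000
  k2 = f(0.165000, -2.147490) = -2.522463
  u ← -1.800000 + 0.33·(-2.522463) = -2.632413
t=0.330000, u=-2.632413:
  k1 = f(0.330000, -2.632413) = -3.099723
  k2 = f(0.495000, -3.143867) = -3.708025
  u ← -2.632413 + 0.33·(-3.708025) = -3.856061
u(0.66) ≈ -3.8561

-3.8561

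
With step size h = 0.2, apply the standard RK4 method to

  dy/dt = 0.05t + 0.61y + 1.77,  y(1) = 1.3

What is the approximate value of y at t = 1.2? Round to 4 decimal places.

RK4: k1 = f(t_n, y_n); k2 = f(t_n + h/2, y_n + (h/2)·k1); k3 = f(t_n + h/2, y_n + (h/2)·k2); k4 = f(t_n + h, y_n + h·k3); y_{n+1} = y_n + (h/6)·(k1 + 2k2 + 2k3 + k4).
t=1.000000, y=1.300000:
  k1 = f(1.000000, 1.300000) = 2.613000
  k2 = f(1.100000, 1.561300) = 2.777393
  k3 = f(1.100000, 1.577739) = 2.787421
  k4 = f(1.200000, 1.857484) = 2.963065
  y ← 1.300000 + (0.2/6)·(k1 + 2k2 + 2k3 + k4) = 1.856856
y(1.2) ≈ 1.8569

1.8569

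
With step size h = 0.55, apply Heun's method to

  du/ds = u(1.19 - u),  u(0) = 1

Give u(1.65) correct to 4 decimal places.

Heun: k1 = f(s_n, u_n); k2 = f(s_n + h, u_n + h·k1); u_{n+1} = u_n + (h/2)·(k1 + k2).
s=0.000000, u=1.000000:
  k1 = f(0.000000, 1.000000) = 0.190000
  k2 = f(0.550000, 1.104500) = 0.094435
  u ← 1.000000 + (0.55/2)·(0.190000 + 0.094435) = 1.078220
s=0.550000, u=1.078220:
  k1 = f(0.550000, 1.078220) = 0.120524
  k2 = f(1.100000, 1.144508) = 0.052066
  u ← 1.078220 + (0.55/2)·(0.120524 + 0.052066) = 1.125682
s=1.100000, u=1.125682:
  k1 = f(1.100000, 1.125682) = 0.072402
  k2 = f(1.650000, 1.165503) = 0.028552
  u ← 1.125682 + (0.55/2)·(0.072402 + 0.028552) = 1.153444
u(1.65) ≈ 1.1534

1.1534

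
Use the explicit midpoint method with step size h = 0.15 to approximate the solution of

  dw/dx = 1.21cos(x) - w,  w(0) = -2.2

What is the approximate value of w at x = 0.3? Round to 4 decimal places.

-1.3242

Midpoint: k1 = f(x_n, w_n); k2 = f(x_n + h/2, w_n + (h/2)·k1); w_{n+1} = w_n + h·k2.
x=0.000000, w=-2.200000:
  k1 = f(0.000000, -2.200000) = 3.410000
  k2 = f(0.075000, -1.944250) = 3.150848
  w ← -2.200000 + 0.15·3.150848 = -1.727373
x=0.150000, w=-1.727373:
  k1 = f(0.150000, -1.727373) = 2.923786
  k2 = f(0.225000, -1.508089) = 2.687590
  w ← -1.727373 + 0.15·2.687590 = -1.324234
w(0.3) ≈ -1.3242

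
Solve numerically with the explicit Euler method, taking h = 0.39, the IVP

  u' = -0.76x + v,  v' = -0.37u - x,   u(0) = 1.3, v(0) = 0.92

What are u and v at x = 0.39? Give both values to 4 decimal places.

Euler on (u,v): u_{n+1} = u_n + h·u', v_{n+1} = v_n + h·v'.
0.000000: (1.300000, 0.920000); f=(0.920000, -0.481000) → (1.658800, 0.732410)
(u(0.39), v(0.39)) ≈ (1.6588, 0.7324)

1.6588, 0.7324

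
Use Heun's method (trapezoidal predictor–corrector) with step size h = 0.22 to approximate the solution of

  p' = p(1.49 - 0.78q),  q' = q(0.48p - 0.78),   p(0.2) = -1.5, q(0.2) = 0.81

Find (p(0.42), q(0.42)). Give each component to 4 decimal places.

-1.8508, 0.5787

Heun on (p,q): k1 = f(t_n, state_n); k2 = f(t_n + h, state_n + h·k1); state_{n+1} = state_n + (h/2)·(k1 + k2).
0.200000: (-1.500000, 0.810000)
  k1 = (-1.287300, -1.215000)
  predictor → (-1.783206, 0.542700)
  k2 = (-1.902135, -0.887824)
  → (-1.850838, 0.578689)
(p(0.42), q(0.42)) ≈ (-1.8508, 0.5787)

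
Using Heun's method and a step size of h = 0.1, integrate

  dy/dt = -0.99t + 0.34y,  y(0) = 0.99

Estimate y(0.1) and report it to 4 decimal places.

Heun: k1 = f(t_n, y_n); k2 = f(t_n + h, y_n + h·k1); y_{n+1} = y_n + (h/2)·(k1 + k2).
t=0.000000, y=0.990000:
  k1 = f(0.000000, 0.990000) = 0.336600
  k2 = f(0.100000, 1.023660) = 0.249044
  y ← 0.990000 + (0.1/2)·(0.336600 + 0.249044) = 1.019282
y(0.1) ≈ 1.0193

1.0193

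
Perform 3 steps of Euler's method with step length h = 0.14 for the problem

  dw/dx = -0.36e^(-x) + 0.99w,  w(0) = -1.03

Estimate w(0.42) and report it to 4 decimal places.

-1.6737

Euler: w_{n+1} = w_n + h·f(x_n, w_n).
x=0.000000, w=-1.030000: f=-1.379700 → w ← -1.030000 + 0.14·(-1.379700) = -1.223158
x=0.140000, w=-1.223158: f=-1.523895 → w ← -1.223158 + 0.14·(-1.523895) = -1.436503
x=0.280000, w=-1.436503: f=-1.694220 → w ← -1.436503 + 0.14·(-1.694220) = -1.673694
w(0.42) ≈ -1.6737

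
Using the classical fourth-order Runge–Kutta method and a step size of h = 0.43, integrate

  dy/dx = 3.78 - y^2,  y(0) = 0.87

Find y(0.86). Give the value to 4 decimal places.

1.8651

RK4: k1 = f(x_n, y_n); k2 = f(x_n + h/2, y_n + (h/2)·k1); k3 = f(x_n + h/2, y_n + (h/2)·k2); k4 = f(x_n + h, y_n + h·k3); y_{n+1} = y_n + (h/6)·(k1 + 2k2 + 2k3 + k4).
x=0.000000, y=0.870000:
  k1 = f(0.000000, 0.870000) = 3.023100
  k2 = f(0.215000, 1.519966) = 1.469702
  k3 = f(0.215000, 1.185986) = 2.373437
  k4 = f(0.430000, 1.890578) = 0.205714
  y ← 0.870000 + (0.43/6)·(k1 + 2k2 + 2k3 + k4) = 1.652248
x=0.430000, y=1.652248:
  k1 = f(0.430000, 1.652248) = 1.050075
  k2 = f(0.645000, 1.878015) = 0.253061
  k3 = f(0.645000, 1.706657) = 0.867324
  k4 = f(0.860000, 2.025197) = -0.321425
  y ← 1.652248 + (0.43/6)·(k1 + 2k2 + 2k3 + k4) = 1.865057
y(0.86) ≈ 1.8651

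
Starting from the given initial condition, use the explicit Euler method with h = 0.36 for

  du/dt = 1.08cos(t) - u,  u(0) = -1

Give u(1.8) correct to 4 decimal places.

Euler: u_{n+1} = u_n + h·f(t_n, u_n).
t=0.000000, u=-1.000000: f=2.080000 → u ← -1.000000 + 0.36·2.080000 = -0.251200
t=0.360000, u=-0.251200: f=1.261969 → u ← -0.251200 + 0.36·1.261969 = 0.203109
t=0.720000, u=0.203109: f=0.608842 → u ← 0.203109 + 0.36·0.608842 = 0.422292
t=1.080000, u=0.422292: f=0.086743 → u ← 0.422292 + 0.36·0.086743 = 0.453519
t=1.440000, u=0.453519: f=-0.312662 → u ← 0.453519 + 0.36·(-0.312662) = 0.340961
u(1.8) ≈ 0.3410

0.3410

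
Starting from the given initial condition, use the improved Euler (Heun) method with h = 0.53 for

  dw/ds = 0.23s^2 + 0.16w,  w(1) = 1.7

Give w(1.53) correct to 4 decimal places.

Heun: k1 = f(s_n, w_n); k2 = f(s_n + h, w_n + h·k1); w_{n+1} = w_n + (h/2)·(k1 + k2).
s=1.000000, w=1.700000:
  k1 = f(1.000000, 1.700000) = 0.502000
  k2 = f(1.530000, 1.966060) = 0.852977
  w ← 1.700000 + (0.53/2)·(0.502000 + 0.852977) = 2.059069
w(1.53) ≈ 2.0591

2.0591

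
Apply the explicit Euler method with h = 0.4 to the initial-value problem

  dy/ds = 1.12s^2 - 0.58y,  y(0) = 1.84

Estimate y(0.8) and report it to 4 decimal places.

Euler: y_{n+1} = y_n + h·f(s_n, y_n).
s=0.000000, y=1.840000: f=-1.067200 → y ← 1.840000 + 0.4·(-1.067200) = 1.413120
s=0.400000, y=1.413120: f=-0.640410 → y ← 1.413120 + 0.4·(-0.640410) = 1.156956
y(0.8) ≈ 1.1570

1.1570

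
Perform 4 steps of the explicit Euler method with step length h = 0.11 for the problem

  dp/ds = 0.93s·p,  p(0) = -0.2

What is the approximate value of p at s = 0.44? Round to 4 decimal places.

-0.2138

Euler: p_{n+1} = p_n + h·f(s_n, p_n).
s=0.000000, p=-0.200000: f=0.000000 → p ← -0.200000 + 0.11·0.000000 = -0.200000
s=0.110000, p=-0.200000: f=-0.020460 → p ← -0.200000 + 0.11·(-0.020460) = -0.202251
s=0.220000, p=-0.202251: f=-0.041380 → p ← -0.202251 + 0.11·(-0.041380) = -0.206802
s=0.330000, p=-0.206802: f=-0.063468 → p ← -0.206802 + 0.11·(-0.063468) = -0.213784
p(0.44) ≈ -0.2138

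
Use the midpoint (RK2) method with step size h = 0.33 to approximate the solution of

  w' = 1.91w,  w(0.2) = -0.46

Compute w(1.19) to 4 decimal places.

-2.8142

Midpoint: k1 = f(s_n, w_n); k2 = f(s_n + h/2, w_n + (h/2)·k1); w_{n+1} = w_n + h·k2.
s=0.200000, w=-0.460000:
  k1 = f(0.200000, -0.460000) = -0.878600
  k2 = f(0.365000, -0.604969) = -1.155491
  w ← -0.460000 + 0.33·(-1.155491) = -0.841312
s=0.530000, w=-0.841312:
  k1 = f(0.530000, -0.841312) = -1.606906
  k2 = f(0.695000, -1.106451) = -2.113322
  w ← -0.841312 + 0.33·(-2.113322) = -1.538708
s=0.860000, w=-1.538708:
  k1 = f(0.860000, -1.538708) = -2.938933
  k2 = f(1.025000, -2.023632) = -3.865138
  w ← -1.538708 + 0.33·(-3.865138) = -2.814204
w(1.19) ≈ -2.8142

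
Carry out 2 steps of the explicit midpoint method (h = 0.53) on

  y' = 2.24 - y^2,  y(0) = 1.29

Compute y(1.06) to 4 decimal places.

1.4202

Midpoint: k1 = f(t_n, y_n); k2 = f(t_n + h/2, y_n + (h/2)·k1); y_{n+1} = y_n + h·k2.
t=0.000000, y=1.290000:
  k1 = f(0.000000, 1.290000) = 0.575900
  k2 = f(0.265000, 1.442613) = 0.158866
  y ← 1.290000 + 0.53·0.158866 = 1.374199
t=0.530000, y=1.374199:
  k1 = f(0.530000, 1.374199) = 0.351577
  k2 = f(0.795000, 1.467367) = 0.086834
  y ← 1.374199 + 0.53·0.086834 = 1.420221
y(1.06) ≈ 1.4202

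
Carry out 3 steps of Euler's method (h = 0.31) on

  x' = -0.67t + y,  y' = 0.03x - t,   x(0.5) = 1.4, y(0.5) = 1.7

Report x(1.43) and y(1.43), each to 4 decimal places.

2.3157, 0.9966

Euler on (x,y): x_{n+1} = x_n + h·x', y_{n+1} = y_n + h·y'.
0.500000: (1.400000, 1.700000); f=(1.365000, -0.458000) → (1.823150, 1.558020)
0.810000: (1.823150, 1.558020); f=(1.015320, -0.755306) → (2.137899, 1.323875)
1.120000: (2.137899, 1.323875); f=(0.573475, -1.055863) → (2.315677, 0.996558)
(x(1.43), y(1.43)) ≈ (2.3157, 0.9966)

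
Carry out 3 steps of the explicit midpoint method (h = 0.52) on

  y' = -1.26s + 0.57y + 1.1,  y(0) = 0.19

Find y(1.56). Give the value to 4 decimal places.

1.1630

Midpoint: k1 = f(s_n, y_n); k2 = f(s_n + h/2, y_n + (h/2)·k1); y_{n+1} = y_n + h·k2.
s=0.000000, y=0.190000:
  k1 = f(0.000000, 0.190000) = 1.208300
  k2 = f(0.260000, 0.504158) = 1.059770
  y ← 0.190000 + 0.52·1.059770 = 0.741080
s=0.520000, y=0.741080:
  k1 = f(0.520000, 0.741080) = 0.867216
  k2 = f(0.780000, 0.966557) = 0.668137
  y ← 0.741080 + 0.52·0.668137 = 1.088512
s=1.040000, y=1.088512:
  k1 = f(1.040000, 1.088512) = 0.410052
  k2 = f(1.300000, 1.195125) = 0.143221
  y ← 1.088512 + 0.52·0.143221 = 1.162987
y(1.56) ≈ 1.1630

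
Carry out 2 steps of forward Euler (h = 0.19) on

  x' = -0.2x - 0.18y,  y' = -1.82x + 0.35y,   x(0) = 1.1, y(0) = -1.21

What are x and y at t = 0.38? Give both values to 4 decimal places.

Euler on (x,y): x_{n+1} = x_n + h·x', y_{n+1} = y_n + h·y'.
0.000000: (1.100000, -1.210000); f=(-0.002200, -2.425500) → (1.099582, -1.670845)
0.190000: (1.099582, -1.670845); f=(0.080836, -2.586035) → (1.114941, -2.162192)
(x(0.38), y(0.38)) ≈ (1.1149, -2.1622)

1.1149, -2.1622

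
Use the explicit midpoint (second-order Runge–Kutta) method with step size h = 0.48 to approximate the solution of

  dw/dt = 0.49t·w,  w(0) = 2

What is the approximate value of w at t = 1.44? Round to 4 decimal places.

3.2733

Midpoint: k1 = f(t_n, w_n); k2 = f(t_n + h/2, w_n + (h/2)·k1); w_{n+1} = w_n + h·k2.
t=0.000000, w=2.000000:
  k1 = f(0.000000, 2.000000) = 0.000000
  k2 = f(0.240000, 2.000000) = 0.235200
  w ← 2.000000 + 0.48·0.235200 = 2.112896
t=0.480000, w=2.112896:
  k1 = f(0.480000, 2.112896) = 0.496953
  k2 = f(0.720000, 2.232165) = 0.787508
  w ← 2.112896 + 0.48·0.787508 = 2.490900
t=0.960000, w=2.490900:
  k1 = f(0.960000, 2.490900) = 1.171719
  k2 = f(1.200000, 2.772112) = 1.630002
  w ← 2.490900 + 0.48·1.630002 = 3.273301
w(1.44) ≈ 3.2733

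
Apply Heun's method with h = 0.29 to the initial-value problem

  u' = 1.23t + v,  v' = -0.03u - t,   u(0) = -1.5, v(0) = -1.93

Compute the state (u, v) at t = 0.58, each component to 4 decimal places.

Heun on (u,v): k1 = f(t_n, state_n); k2 = f(t_n + h, state_n + h·k1); state_{n+1} = state_n + (h/2)·(k1 + k2).
0.000000: (-1.500000, -1.930000)
  k1 = (-1.930000, 0.045000)
  predictor → (-2.059700, -1.916950)
  k2 = (-1.560250, -0.228209)
  → (-2.006086, -1.956565)
0.290000: (-2.006086, -1.956565)
  k1 = (-1.599865, -0.229817)
  predictor → (-2.470047, -2.023212)
  k2 = (-1.309812, -0.505899)
  → (-2.427990, -2.063244)
(u(0.58), v(0.58)) ≈ (-2.4280, -2.0632)

-2.4280, -2.0632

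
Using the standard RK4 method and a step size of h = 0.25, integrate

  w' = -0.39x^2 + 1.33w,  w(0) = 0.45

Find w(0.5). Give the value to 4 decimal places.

RK4: k1 = f(x_n, w_n); k2 = f(x_n + h/2, w_n + (h/2)·k1); k3 = f(x_n + h/2, w_n + (h/2)·k2); k4 = f(x_n + h, w_n + h·k3); w_{n+1} = w_n + (h/6)·(k1 + 2k2 + 2k3 + k4).
x=0.000000, w=0.450000:
  k1 = f(0.000000, 0.450000) = 0.598500
  k2 = f(0.125000, 0.524813) = 0.691907
  k3 = f(0.125000, 0.536488) = 0.707436
  k4 = f(0.250000, 0.626859) = 0.809347
  w ← 0.450000 + (0.25/6)·(k1 + 2k2 + 2k3 + k4) = 0.625272
x=0.250000, w=0.625272:
  k1 = f(0.250000, 0.625272) = 0.807237
  k2 = f(0.375000, 0.726177) = 0.910971
  k3 = f(0.375000, 0.739144) = 0.928217
  k4 = f(0.500000, 0.857327) = 1.042744
  w ← 0.625272 + (0.25/6)·(k1 + 2k2 + 2k3 + k4) = 0.855620
w(0.5) ≈ 0.8556

0.8556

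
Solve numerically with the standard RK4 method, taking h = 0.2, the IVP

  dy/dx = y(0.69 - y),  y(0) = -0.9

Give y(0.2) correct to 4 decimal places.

-1.2802

RK4: k1 = f(x_n, y_n); k2 = f(x_n + h/2, y_n + (h/2)·k1); k3 = f(x_n + h/2, y_n + (h/2)·k2); k4 = f(x_n + h, y_n + h·k3); y_{n+1} = y_n + (h/6)·(k1 + 2k2 + 2k3 + k4).
x=0.000000, y=-0.900000:
  k1 = f(0.000000, -0.900000) = -1.431000
  k2 = f(0.100000, -1.043100) = -1.807797
  k3 = f(0.100000, -1.080780) = -1.913823
  k4 = f(0.200000, -1.282765) = -2.530592
  y ← -0.900000 + (0.2/6)·(k1 + 2k2 + 2k3 + k4) = -1.280161
y(0.2) ≈ -1.2802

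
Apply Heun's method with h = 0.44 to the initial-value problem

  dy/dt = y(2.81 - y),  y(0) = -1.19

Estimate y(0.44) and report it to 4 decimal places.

-6.6408

Heun: k1 = f(t_n, y_n); k2 = f(t_n + h, y_n + h·k1); y_{n+1} = y_n + (h/2)·(k1 + k2).
t=0.000000, y=-1.190000:
  k1 = f(0.000000, -1.190000) = -4.760000
  k2 = f(0.440000, -3.284400) = -20.016447
  y ← -1.190000 + (0.44/2)·(-4.760000 + (-20.016447)) = -6.640818
y(0.44) ≈ -6.6408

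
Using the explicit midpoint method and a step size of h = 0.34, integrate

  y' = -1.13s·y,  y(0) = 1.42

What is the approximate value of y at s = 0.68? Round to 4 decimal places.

1.0842

Midpoint: k1 = f(s_n, y_n); k2 = f(s_n + h/2, y_n + (h/2)·k1); y_{n+1} = y_n + h·k2.
s=0.000000, y=1.420000:
  k1 = f(0.000000, 1.420000) = 0.000000
  k2 = f(0.170000, 1.420000) = -0.272782
  y ← 1.420000 + 0.34·(-0.272782) = 1.327254
s=0.340000, y=1.327254:
  k1 = f(0.340000, 1.327254) = -0.509931
  k2 = f(0.510000, 1.240566) = -0.714938
  y ← 1.327254 + 0.34·(-0.714938) = 1.084175
y(0.68) ≈ 1.0842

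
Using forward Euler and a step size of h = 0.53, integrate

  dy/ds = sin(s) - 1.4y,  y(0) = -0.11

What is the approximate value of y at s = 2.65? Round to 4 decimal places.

0.6240

Euler: y_{n+1} = y_n + h·f(s_n, y_n).
s=0.000000, y=-0.110000: f=0.154000 → y ← -0.110000 + 0.53·0.154000 = -0.028380
s=0.530000, y=-0.028380: f=0.545265 → y ← -0.028380 + 0.53·0.545265 = 0.260611
s=1.060000, y=0.260611: f=0.507501 → y ← 0.260611 + 0.53·0.507501 = 0.529586
s=1.590000, y=0.529586: f=0.258395 → y ← 0.529586 + 0.53·0.258395 = 0.666535
s=2.120000, y=0.666535: f=-0.080209 → y ← 0.666535 + 0.53·(-0.080209) = 0.624025
y(2.65) ≈ 0.6240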